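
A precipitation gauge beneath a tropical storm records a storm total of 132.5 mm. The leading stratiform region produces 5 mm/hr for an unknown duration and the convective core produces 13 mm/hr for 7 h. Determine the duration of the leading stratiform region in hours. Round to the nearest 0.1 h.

duration ≈ 8.3 h

Known phases: 13 × 7 = 91 mm.
Remaining depth = 132.5 − 91 = 41.5 mm.
Duration = 41.5 / 5 = 8.3 h.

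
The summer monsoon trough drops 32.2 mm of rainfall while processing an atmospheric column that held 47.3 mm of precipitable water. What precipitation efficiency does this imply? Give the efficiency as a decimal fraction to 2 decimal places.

ε = rainfall / PW = 32.2 / 47.3 = 0.68.

ε ≈ 0.68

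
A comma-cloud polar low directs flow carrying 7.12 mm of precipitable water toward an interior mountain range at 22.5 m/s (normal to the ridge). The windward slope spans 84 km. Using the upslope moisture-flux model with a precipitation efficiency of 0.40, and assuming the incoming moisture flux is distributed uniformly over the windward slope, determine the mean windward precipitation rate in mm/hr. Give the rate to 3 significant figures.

Incoming column moisture flux per unit ridge length: F = V × PW = 22.5 × 7.12 = 160.2 mm·m/s.
Spread over the 84 km slope with efficiency ε = 0.40: R = ε·F/W = 0.40 × 160.2 / 84000 m = 7.629e-04 mm/s.
R = 7.629e-04 × 3600 = 2.75 mm/hr.

R ≈ 2.75 mm/hr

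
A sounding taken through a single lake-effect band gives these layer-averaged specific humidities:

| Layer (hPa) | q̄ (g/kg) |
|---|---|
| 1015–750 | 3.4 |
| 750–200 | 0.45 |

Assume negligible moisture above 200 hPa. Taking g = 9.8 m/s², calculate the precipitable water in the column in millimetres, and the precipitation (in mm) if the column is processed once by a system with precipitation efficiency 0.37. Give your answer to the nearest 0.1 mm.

PW ≈ 11.7 mm; precipitation ≈ 4.3 mm

Precipitable water is the column-integrated vapour mass per unit area: PW = (1/g) Σ q̄ Δp, with q in kg/kg and Δp in Pa (1 kg/m² of water = 1 mm).
Layer 1015–750 hPa: Δp = 265 hPa = 26500 Pa, q̄ = 0.0034 kg/kg → 0.0034 × 26500 / 9.8 = 9.19 mm
Layer 750–200 hPa: Δp = 550 hPa = 55000 Pa, q̄ = 0.00045 kg/kg → 0.00045 × 55000 / 9.8 = 2.53 mm
PW = 9.19 + 2.53 = 11.72 ≈ 11.7 mm.
Precipitation = ε × PW = 0.37 × 11.7 = 4.3 mm.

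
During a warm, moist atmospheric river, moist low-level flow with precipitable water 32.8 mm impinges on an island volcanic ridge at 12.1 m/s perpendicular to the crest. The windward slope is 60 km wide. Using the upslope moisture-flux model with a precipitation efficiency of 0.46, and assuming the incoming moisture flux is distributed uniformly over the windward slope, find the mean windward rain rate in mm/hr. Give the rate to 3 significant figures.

Incoming column moisture flux per unit ridge length: F = V × PW = 12.1 × 32.8 = 396.88 mm·m/s.
Spread over the 60 km slope with efficiency ε = 0.46: R = ε·F/W = 0.46 × 396.88 / 60000 m = 3.043e-03 mm/s.
R = 3.043e-03 × 3600 = 11.0 mm/hr.

R ≈ 11.0 mm/hr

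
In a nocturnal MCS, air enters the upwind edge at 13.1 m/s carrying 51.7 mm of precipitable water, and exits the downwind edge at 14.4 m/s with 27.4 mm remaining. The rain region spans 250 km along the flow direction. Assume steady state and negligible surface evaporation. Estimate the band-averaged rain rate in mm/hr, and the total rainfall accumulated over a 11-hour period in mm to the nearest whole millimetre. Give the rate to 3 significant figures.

Column moisture flux per unit crosswind length is F = V × PW.
Inflow: F_in = 13.1 × 51.7 = 677.27 mm·m/s
Outflow: F_out = 14.4 × 27.4 = 394.56 mm·m/s
Steady-state rate R = (F_in − F_out)/L = (677.27 − 394.56) / 250000 m = 1.131e-03 mm/s.
R = 1.131e-03 × 3600 = 4.07 mm/hr.
Over 11 h: total = 4.07 × 11 = 44.77 ≈ 45 mm.

R ≈ 4.07 mm/hr; total ≈ 45 mm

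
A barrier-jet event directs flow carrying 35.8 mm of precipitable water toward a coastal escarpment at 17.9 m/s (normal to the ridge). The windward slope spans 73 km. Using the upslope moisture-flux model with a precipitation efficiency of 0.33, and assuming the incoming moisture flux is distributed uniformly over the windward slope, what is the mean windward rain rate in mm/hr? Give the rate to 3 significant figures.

Incoming column moisture flux per unit ridge length: F = V × PW = 17.9 × 35.8 = 640.82 mm·m/s.
Spread over the 73 km slope with efficiency ε = 0.33: R = ε·F/W = 0.33 × 640.82 / 73000 m = 2.897e-03 mm/s.
R = 2.897e-03 × 3600 = 10.4 mm/hr.

R ≈ 10.4 mm/hr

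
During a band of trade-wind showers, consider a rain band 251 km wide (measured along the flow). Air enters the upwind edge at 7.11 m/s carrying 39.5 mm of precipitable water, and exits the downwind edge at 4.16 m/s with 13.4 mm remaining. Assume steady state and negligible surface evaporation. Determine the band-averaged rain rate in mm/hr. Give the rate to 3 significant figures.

R ≈ 3.23 mm/hr

Column moisture flux per unit crosswind length is F = V × PW.
Inflow: F_in = 7.11 × 39.5 = 280.845 mm·m/s
Outflow: F_out = 4.16 × 13.4 = 55.744 mm·m/s
Steady-state rate R = (F_in − F_out)/L = (280.845 − 55.744) / 251000 m = 8.968e-04 mm/s.
R = 8.968e-04 × 3600 = 3.23 mm/hr.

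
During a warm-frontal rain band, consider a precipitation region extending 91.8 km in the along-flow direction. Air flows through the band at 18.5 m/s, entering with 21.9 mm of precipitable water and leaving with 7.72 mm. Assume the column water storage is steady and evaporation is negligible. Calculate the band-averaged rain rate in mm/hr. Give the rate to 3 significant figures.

R ≈ 10.3 mm/hr

Column moisture flux per unit crosswind length is F = V × PW.
Inflow: F_in = 18.5 × 21.9 = 405.15 mm·m/s
Outflow: F_out = 18.5 × 7.72 = 142.82 mm·m/s
Steady-state rate R = (F_in − F_out)/L = (405.15 − 142.82) / 91800 m = 2.858e-03 mm/s.
R = 2.858e-03 × 3600 = 10.3 mm/hr.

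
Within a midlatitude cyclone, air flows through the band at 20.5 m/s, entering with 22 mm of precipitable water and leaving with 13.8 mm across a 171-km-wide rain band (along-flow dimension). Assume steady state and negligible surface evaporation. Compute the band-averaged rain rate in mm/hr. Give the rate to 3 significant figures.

Column moisture flux per unit crosswind length is F = V × PW.
Inflow: F_in = 20.5 × 22 = 451 mm·m/s
Outflow: F_out = 20.5 × 13.8 = 282.9 mm·m/s
Steady-state rate R = (F_in − F_out)/L = (451 − 282.9) / 171000 m = 9.830e-04 mm/s.
R = 9.830e-04 × 3600 = 3.54 mm/hr.

R ≈ 3.54 mm/hr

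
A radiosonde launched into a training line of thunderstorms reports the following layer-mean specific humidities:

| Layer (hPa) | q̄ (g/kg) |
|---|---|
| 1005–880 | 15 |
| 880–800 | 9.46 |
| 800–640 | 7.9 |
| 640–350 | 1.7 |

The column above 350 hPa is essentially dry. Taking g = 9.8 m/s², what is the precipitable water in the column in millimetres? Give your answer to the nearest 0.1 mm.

Precipitable water is the column-integrated vapour mass per unit area: PW = (1/g) Σ q̄ Δp, with q in kg/kg and Δp in Pa (1 kg/m² of water = 1 mm).
Layer 1005–880 hPa: Δp = 125 hPa = 12500 Pa, q̄ = 0.015 kg/kg → 0.015 × 12500 / 9.8 = 19.13 mm
Layer 880–800 hPa: Δp = 80 hPa = 8000 Pa, q̄ = 0.00946 kg/kg → 0.00946 × 8000 / 9.8 = 7.72 mm
Layer 800–640 hPa: Δp = 160 hPa = 16000 Pa, q̄ = 0.0079 kg/kg → 0.0079 × 16000 / 9.8 = 12.90 mm
Layer 640–350 hPa: Δp = 290 hPa = 29000 Pa, q̄ = 0.0017 kg/kg → 0.0017 × 29000 / 9.8 = 5.03 mm
PW = 19.13 + 7.72 + 12.90 + 5.03 = 44.78 ≈ 44.8 mm.

PW ≈ 44.8 mm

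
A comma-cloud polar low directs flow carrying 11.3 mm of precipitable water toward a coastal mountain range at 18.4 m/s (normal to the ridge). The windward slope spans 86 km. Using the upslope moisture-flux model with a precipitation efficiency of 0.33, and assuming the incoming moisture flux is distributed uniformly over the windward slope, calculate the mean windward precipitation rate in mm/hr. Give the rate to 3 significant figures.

Incoming column moisture flux per unit ridge length: F = V × PW = 18.4 × 11.3 = 207.92 mm·m/s.
Spread over the 86 km slope with efficiency ε = 0.33: R = ε·F/W = 0.33 × 207.92 / 86000 m = 7.978e-04 mm/s.
R = 7.978e-04 × 3600 = 2.87 mm/hr.

R ≈ 2.87 mm/hr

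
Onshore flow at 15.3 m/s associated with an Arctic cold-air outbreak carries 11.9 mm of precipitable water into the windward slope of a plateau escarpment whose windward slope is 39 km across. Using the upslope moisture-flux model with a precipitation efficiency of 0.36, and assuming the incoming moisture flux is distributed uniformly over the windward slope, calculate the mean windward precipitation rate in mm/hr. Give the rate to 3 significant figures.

R ≈ 6.05 mm/hr

Incoming column moisture flux per unit ridge length: F = V × PW = 15.3 × 11.9 = 182.07 mm·m/s.
Spread over the 39 km slope with efficiency ε = 0.36: R = ε·F/W = 0.36 × 182.07 / 39000 m = 1.681e-03 mm/s.
R = 1.681e-03 × 3600 = 6.05 mm/hr.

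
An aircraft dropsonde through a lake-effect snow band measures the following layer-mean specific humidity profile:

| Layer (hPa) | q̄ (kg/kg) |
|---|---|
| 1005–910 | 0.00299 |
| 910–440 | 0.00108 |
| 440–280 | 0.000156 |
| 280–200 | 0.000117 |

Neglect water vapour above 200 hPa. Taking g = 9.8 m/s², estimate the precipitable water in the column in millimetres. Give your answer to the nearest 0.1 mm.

Precipitable water is the column-integrated vapour mass per unit area: PW = (1/g) Σ q̄ Δp, with q in kg/kg and Δp in Pa (1 kg/m² of water = 1 mm).
Layer 1005–910 hPa: Δp = 95 hPa = 9500 Pa, q̄ = 0.00299 kg/kg → 0.00299 × 9500 / 9.8 = 2.90 mm
Layer 910–440 hPa: Δp = 470 hPa = 47000 Pa, q̄ = 0.00108 kg/kg → 0.00108 × 47000 / 9.8 = 5.18 mm
Layer 440–280 hPa: Δp = 160 hPa = 16000 Pa, q̄ = 0.000156 kg/kg → 0.000156 × 16000 / 9.8 = 0.25 mm
Layer 280–200 hPa: Δp = 80 hPa = 8000 Pa, q̄ = 0.000117 kg/kg → 0.000117 × 8000 / 9.8 = 0.10 mm
PW = 2.90 + 5.18 + 0.25 + 0.10 = 8.43 ≈ 8.4 mm.

PW ≈ 8.4 mm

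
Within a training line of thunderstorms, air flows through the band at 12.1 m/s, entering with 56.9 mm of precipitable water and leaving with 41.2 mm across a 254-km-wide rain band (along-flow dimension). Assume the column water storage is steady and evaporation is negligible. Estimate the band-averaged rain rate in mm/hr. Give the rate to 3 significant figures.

R ≈ 2.69 mm/hr

Column moisture flux per unit crosswind length is F = V × PW.
Inflow: F_in = 12.1 × 56.9 = 688.49 mm·m/s
Outflow: F_out = 12.1 × 41.2 = 498.52 mm·m/s
Steady-state rate R = (F_in − F_out)/L = (688.49 − 498.52) / 254000 m = 7.479e-04 mm/s.
R = 7.479e-04 × 3600 = 2.69 mm/hr.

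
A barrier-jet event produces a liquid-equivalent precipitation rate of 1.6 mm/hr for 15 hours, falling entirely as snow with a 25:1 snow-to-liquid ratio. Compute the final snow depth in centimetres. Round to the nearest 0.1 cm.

Liquid-equivalent depth = 1.6 × 15 = 24 mm.
Snow depth = 24 mm × 25 = 600 mm = 60.0 cm.

snow depth ≈ 60.0 cm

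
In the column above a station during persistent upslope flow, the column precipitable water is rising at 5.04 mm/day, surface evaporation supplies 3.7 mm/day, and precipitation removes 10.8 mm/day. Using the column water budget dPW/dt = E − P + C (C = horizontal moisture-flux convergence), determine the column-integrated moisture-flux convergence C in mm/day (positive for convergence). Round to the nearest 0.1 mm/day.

dPW/dt = +5.04 mm/day.
C = dPW/dt − E + P = (+5.04) − 3.7 + 10.8 = 12.1 mm/day.

C ≈ 12.1 mm/day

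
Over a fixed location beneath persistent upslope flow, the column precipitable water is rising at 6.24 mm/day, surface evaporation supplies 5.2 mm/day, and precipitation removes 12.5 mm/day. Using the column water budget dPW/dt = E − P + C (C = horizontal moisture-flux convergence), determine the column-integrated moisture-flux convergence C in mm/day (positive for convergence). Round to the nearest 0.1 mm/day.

dPW/dt = +6.24 mm/day.
C = dPW/dt − E + P = (+6.24) − 5.2 + 12.5 = 13.5 mm/day.

C ≈ 13.5 mm/day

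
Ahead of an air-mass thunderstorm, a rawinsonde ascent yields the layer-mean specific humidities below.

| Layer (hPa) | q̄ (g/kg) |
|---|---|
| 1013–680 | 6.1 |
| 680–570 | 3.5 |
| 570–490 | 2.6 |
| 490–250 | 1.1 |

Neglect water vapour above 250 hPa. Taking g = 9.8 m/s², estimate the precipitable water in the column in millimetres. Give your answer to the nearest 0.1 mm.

PW ≈ 29.5 mm

Precipitable water is the column-integrated vapour mass per unit area: PW = (1/g) Σ q̄ Δp, with q in kg/kg and Δp in Pa (1 kg/m² of water = 1 mm).
Layer 1013–680 hPa: Δp = 333 hPa = 33300 Pa, q̄ = 0.0061 kg/kg → 0.0061 × 33300 / 9.8 = 20.73 mm
Layer 680–570 hPa: Δp = 110 hPa = 11000 Pa, q̄ = 0.0035 kg/kg → 0.0035 × 11000 / 9.8 = 3.93 mm
Layer 570–490 hPa: Δp = 80 hPa = 8000 Pa, q̄ = 0.0026 kg/kg → 0.0026 × 8000 / 9.8 = 2.12 mm
Layer 490–250 hPa: Δp = 240 hPa = 24000 Pa, q̄ = 0.0011 kg/kg → 0.0011 × 24000 / 9.8 = 2.69 mm
PW = 20.73 + 3.93 + 2.12 + 2.69 = 29.47 ≈ 29.5 mm.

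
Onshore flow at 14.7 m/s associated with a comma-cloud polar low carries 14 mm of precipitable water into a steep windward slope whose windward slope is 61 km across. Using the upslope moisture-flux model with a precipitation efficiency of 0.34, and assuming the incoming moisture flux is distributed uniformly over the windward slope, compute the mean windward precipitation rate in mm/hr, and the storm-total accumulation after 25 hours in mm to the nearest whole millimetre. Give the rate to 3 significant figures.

Incoming column moisture flux per unit ridge length: F = V × PW = 14.7 × 14 = 205.8 mm·m/s.
Spread over the 61 km slope with efficiency ε = 0.34: R = ε·F/W = 0.34 × 205.8 / 61000 m = 1.147e-03 mm/s.
R = 1.147e-03 × 3600 = 4.13 mm/hr.
Over 25 h: total = 4.13 × 25 = 103.25 ≈ 103 mm.

R ≈ 4.13 mm/hr; total ≈ 103 mm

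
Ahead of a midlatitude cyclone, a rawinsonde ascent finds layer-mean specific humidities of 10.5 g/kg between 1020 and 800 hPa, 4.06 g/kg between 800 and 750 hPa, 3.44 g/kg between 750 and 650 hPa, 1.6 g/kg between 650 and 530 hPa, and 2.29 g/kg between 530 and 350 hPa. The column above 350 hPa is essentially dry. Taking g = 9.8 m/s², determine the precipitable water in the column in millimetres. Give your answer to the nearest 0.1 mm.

PW ≈ 35.3 mm

Precipitable water is the column-integrated vapour mass per unit area: PW = (1/g) Σ q̄ Δp, with q in kg/kg and Δp in Pa (1 kg/m² of water = 1 mm).
Layer 1020–800 hPa: Δp = 220 hPa = 22000 Pa, q̄ = 0.0105 kg/kg → 0.0105 × 22000 / 9.8 = 23.57 mm
Layer 800–750 hPa: Δp = 50 hPa = 5000 Pa, q̄ = 0.00406 kg/kg → 0.00406 × 5000 / 9.8 = 2.07 mm
Layer 750–650 hPa: Δp = 100 hPa = 10000 Pa, q̄ = 0.00344 kg/kg → 0.00344 × 10000 / 9.8 = 3.51 mm
Layer 650–530 hPa: Δp = 120 hPa = 12000 Pa, q̄ = 0.0016 kg/kg → 0.0016 × 12000 / 9.8 = 1.96 mm
Layer 530–350 hPa: Δp = 180 hPa = 18000 Pa, q̄ = 0.00229 kg/kg → 0.00229 × 18000 / 9.8 = 4.21 mm
PW = 23.57 + 2.07 + 3.51 + 1.96 + 4.21 = 35.32 ≈ 35.3 mm.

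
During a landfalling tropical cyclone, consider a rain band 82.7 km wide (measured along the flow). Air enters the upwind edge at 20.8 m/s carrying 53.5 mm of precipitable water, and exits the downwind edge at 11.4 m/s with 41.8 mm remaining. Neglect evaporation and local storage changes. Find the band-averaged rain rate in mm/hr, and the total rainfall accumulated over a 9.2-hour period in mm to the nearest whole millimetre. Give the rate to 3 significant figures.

R ≈ 27.7 mm/hr; total ≈ 255 mm

Column moisture flux per unit crosswind length is F = V × PW.
Inflow: F_in = 20.8 × 53.5 = 1112.8 mm·m/s
Outflow: F_out = 11.4 × 41.8 = 476.52 mm·m/s
Steady-state rate R = (F_in − F_out)/L = (1112.8 − 476.52) / 82700 m = 7.694e-03 mm/s.
R = 7.694e-03 × 3600 = 27.7 mm/hr.
Over 9.2 h: total = 27.7 × 9.2 = 254.84 ≈ 255 mm.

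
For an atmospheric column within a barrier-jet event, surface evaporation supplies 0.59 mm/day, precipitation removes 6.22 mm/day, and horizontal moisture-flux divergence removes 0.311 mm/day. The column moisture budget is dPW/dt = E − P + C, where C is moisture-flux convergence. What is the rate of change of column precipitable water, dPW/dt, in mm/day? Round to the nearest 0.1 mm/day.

dPW/dt ≈ -5.9 mm/day

dPW/dt = E − P + C = 0.59 − 6.22 + (-0.311) = -5.9 mm/day.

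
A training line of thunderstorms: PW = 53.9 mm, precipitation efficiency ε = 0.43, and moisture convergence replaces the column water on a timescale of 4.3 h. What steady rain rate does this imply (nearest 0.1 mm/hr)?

R ≈ 5.4 mm/hr

Each overturning extracts ε × PW = 0.43 × 53.9 = 23.177 mm.
Rate = ε·PW / τ = 23.177 / 4.3 h = 5.4 mm/hr.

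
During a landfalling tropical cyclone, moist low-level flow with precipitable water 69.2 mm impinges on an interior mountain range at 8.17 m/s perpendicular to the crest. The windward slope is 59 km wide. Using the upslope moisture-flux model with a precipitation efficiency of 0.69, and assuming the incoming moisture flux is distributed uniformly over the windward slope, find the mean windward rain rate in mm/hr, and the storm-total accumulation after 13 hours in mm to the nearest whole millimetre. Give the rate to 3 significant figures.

R ≈ 23.8 mm/hr; total ≈ 309 mm

Incoming column moisture flux per unit ridge length: F = V × PW = 8.17 × 69.2 = 565.364 mm·m/s.
Spread over the 59 km slope with efficiency ε = 0.69: R = ε·F/W = 0.69 × 565.364 / 59000 m = 6.612e-03 mm/s.
R = 6.612e-03 × 3600 = 23.8 mm/hr.
Over 13 h: total = 23.8 × 13 = 309.4 ≈ 309 mm.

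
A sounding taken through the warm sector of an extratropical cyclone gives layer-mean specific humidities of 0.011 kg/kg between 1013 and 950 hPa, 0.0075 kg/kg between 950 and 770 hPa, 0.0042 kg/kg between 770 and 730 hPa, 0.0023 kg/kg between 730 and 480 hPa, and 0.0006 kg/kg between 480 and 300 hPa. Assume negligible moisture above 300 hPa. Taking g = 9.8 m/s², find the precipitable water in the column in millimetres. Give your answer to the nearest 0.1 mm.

PW ≈ 29.5 mm

Precipitable water is the column-integrated vapour mass per unit area: PW = (1/g) Σ q̄ Δp, with q in kg/kg and Δp in Pa (1 kg/m² of water = 1 mm).
Layer 1013–950 hPa: Δp = 63 hPa = 6300 Pa, q̄ = 0.011 kg/kg → 0.011 × 6300 / 9.8 = 7.07 mm
Layer 950–770 hPa: Δp = 180 hPa = 18000 Pa, q̄ = 0.0075 kg/kg → 0.0075 × 18000 / 9.8 = 13.78 mm
Layer 770–730 hPa: Δp = 40 hPa = 4000 Pa, q̄ = 0.0042 kg/kg → 0.0042 × 4000 / 9.8 = 1.71 mm
Layer 730–480 hPa: Δp = 250 hPa = 25000 Pa, q̄ = 0.0023 kg/kg → 0.0023 × 25000 / 9.8 = 5.87 mm
Layer 480–300 hPa: Δp = 180 hPa = 18000 Pa, q̄ = 0.0006 kg/kg → 0.0006 × 18000 / 9.8 = 1.10 mm
PW = 7.07 + 13.78 + 1.71 + 5.87 + 1.10 = 29.53 ≈ 29.5 mm.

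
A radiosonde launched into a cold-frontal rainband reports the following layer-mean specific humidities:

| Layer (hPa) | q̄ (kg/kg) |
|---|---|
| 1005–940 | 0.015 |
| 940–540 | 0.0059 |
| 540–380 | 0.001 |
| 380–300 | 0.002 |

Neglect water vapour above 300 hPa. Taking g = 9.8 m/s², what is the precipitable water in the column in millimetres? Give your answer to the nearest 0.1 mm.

PW ≈ 37.3 mm

Precipitable water is the column-integrated vapour mass per unit area: PW = (1/g) Σ q̄ Δp, with q in kg/kg and Δp in Pa (1 kg/m² of water = 1 mm).
Layer 1005–940 hPa: Δp = 65 hPa = 6500 Pa, q̄ = 0.015 kg/kg → 0.015 × 6500 / 9.8 = 9.95 mm
Layer 940–540 hPa: Δp = 400 hPa = 40000 Pa, q̄ = 0.0059 kg/kg → 0.0059 × 40000 / 9.8 = 24.08 mm
Layer 540–380 hPa: Δp = 160 hPa = 16000 Pa, q̄ = 0.001 kg/kg → 0.001 × 16000 / 9.8 = 1.63 mm
Layer 380–300 hPa: Δp = 80 hPa = 8000 Pa, q̄ = 0.002 kg/kg → 0.002 × 8000 / 9.8 = 1.63 mm
PW = 9.95 + 24.08 + 1.63 + 1.63 = 37.29 ≈ 37.3 mm.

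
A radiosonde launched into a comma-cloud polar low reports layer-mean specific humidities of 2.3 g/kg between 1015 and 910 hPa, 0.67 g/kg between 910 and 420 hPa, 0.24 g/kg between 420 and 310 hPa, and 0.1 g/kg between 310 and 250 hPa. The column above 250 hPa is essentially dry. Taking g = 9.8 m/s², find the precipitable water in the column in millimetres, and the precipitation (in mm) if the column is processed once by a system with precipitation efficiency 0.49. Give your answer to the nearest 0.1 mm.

Precipitable water is the column-integrated vapour mass per unit area: PW = (1/g) Σ q̄ Δp, with q in kg/kg and Δp in Pa (1 kg/m² of water = 1 mm).
Layer 1015–910 hPa: Δp = 105 hPa = 10500 Pa, q̄ = 0.0023 kg/kg → 0.0023 × 10500 / 9.8 = 2.46 mm
Layer 910–420 hPa: Δp = 490 hPa = 49000 Pa, q̄ = 0.00067 kg/kg → 0.00067 × 49000 / 9.8 = 3.35 mm
Layer 420–310 hPa: Δp = 110 hPa = 11000 Pa, q̄ = 0.00024 kg/kg → 0.00024 × 11000 / 9.8 = 0.27 mm
Layer 310–250 hPa: Δp = 60 hPa = 6000 Pa, q̄ = 0.0001 kg/kg → 0.0001 × 6000 / 9.8 = 0.06 mm
PW = 2.46 + 3.35 + 0.27 + 0.06 = 6.14 ≈ 6.1 mm.
Precipitation = ε × PW = 0.49 × 6.1 = 3.0 mm.

PW ≈ 6.1 mm; precipitation ≈ 3.0 mm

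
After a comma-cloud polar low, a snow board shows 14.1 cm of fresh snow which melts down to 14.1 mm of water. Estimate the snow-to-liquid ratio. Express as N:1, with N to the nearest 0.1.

Ratio = snow depth / SWE = 141 mm / 14.1 mm = 10.0, i.e. 10.0:1.

ratio ≈ 10.0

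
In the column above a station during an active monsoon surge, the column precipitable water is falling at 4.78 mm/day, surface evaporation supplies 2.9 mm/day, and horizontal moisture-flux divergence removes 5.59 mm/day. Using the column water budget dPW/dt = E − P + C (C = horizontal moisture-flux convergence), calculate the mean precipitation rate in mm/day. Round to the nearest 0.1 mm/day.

dPW/dt = -4.78 mm/day.
P = E + C − dPW/dt = 2.9 + (-5.59) − (-4.78) = 2.1 mm/day.

P ≈ 2.1 mm/day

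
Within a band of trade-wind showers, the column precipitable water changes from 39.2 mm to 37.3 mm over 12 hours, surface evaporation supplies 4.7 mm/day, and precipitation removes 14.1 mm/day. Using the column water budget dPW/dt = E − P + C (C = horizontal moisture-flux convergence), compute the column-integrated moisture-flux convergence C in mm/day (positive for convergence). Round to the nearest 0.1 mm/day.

dPW/dt = (37.3 − 39.2) mm / (12/24 day) = -3.800 mm/day.
C = dPW/dt − E + P = (-3.800) − 4.7 + 14.1 = 5.6 mm/day.

C ≈ 5.6 mm/day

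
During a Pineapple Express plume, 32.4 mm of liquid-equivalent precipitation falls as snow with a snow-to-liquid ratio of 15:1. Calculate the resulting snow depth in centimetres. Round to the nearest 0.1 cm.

Snow depth = liquid × ratio = 32.4 mm × 15 = 486 mm = 48.6 cm.

snow depth ≈ 48.6 cm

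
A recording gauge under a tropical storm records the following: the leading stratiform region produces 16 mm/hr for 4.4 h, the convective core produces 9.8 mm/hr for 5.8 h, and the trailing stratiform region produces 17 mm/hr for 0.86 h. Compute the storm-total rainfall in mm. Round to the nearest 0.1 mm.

total ≈ 141.9 mm

Total = Σ Rᵢ Δtᵢ = 16 × 4.4 + 9.8 × 5.8 + 17 × 0.86
      = 70.4 + 56.84 + 14.62 = 141.9 mm.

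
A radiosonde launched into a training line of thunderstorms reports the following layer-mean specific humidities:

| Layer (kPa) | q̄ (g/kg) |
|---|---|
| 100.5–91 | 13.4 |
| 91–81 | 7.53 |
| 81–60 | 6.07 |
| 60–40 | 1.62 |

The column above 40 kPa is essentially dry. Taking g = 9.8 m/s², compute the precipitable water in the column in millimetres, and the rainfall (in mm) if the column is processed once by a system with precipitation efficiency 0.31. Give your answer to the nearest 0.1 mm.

PW ≈ 37.0 mm; rainfall ≈ 11.5 mm

Precipitable water is the column-integrated vapour mass per unit area: PW = (1/g) Σ q̄ Δp, with q in kg/kg and Δp in Pa (1 kg/m² of water = 1 mm).
Layer 100.5–91 kPa: Δp = 95 hPa = 9500 Pa, q̄ = 0.0134 kg/kg → 0.0134 × 9500 / 9.8 = 12.99 mm
Layer 91–81 kPa: Δp = 100 hPa = 10000 Pa, q̄ = 0.00753 kg/kg → 0.00753 × 10000 / 9.8 = 7.68 mm
Layer 81–60 kPa: Δp = 210 hPa = 21000 Pa, q̄ = 0.00607 kg/kg → 0.00607 × 21000 / 9.8 = 13.01 mm
Layer 60–40 kPa: Δp = 200 hPa = 20000 Pa, q̄ = 0.00162 kg/kg → 0.00162 × 20000 / 9.8 = 3.31 mm
PW = 12.99 + 7.68 + 13.01 + 3.31 = 36.99 ≈ 37.0 mm.
Rainfall = ε × PW = 0.31 × 37.0 = 11.5 mm.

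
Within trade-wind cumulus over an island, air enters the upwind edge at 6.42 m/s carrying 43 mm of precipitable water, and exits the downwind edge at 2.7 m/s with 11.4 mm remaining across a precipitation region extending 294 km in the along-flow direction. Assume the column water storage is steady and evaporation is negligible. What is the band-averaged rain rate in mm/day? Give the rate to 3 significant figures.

R ≈ 72.1 mm/day

Column moisture flux per unit crosswind length is F = V × PW.
Inflow: F_in = 6.42 × 43 = 276.06 mm·m/s
Outflow: F_out = 2.7 × 11.4 = 30.78 mm·m/s
Steady-state rate R = (F_in − F_out)/L = (276.06 − 30.78) / 294000 m = 8.343e-04 mm/s.
R = 8.343e-04 × 3600 × 24 = 72.1 mm/day.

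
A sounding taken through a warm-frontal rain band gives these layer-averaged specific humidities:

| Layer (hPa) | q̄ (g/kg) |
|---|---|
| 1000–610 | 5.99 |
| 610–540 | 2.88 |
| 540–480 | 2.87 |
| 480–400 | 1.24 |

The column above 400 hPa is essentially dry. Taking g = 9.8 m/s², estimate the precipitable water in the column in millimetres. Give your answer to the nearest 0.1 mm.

PW ≈ 28.7 mm

Precipitable water is the column-integrated vapour mass per unit area: PW = (1/g) Σ q̄ Δp, with q in kg/kg and Δp in Pa (1 kg/m² of water = 1 mm).
Layer 1000–610 hPa: Δp = 390 hPa = 39000 Pa, q̄ = 0.00599 kg/kg → 0.00599 × 39000 / 9.8 = 23.84 mm
Layer 610–540 hPa: Δp = 70 hPa = 7000 Pa, q̄ = 0.00288 kg/kg → 0.00288 × 7000 / 9.8 = 2.06 mm
Layer 540–480 hPa: Δp = 60 hPa = 6000 Pa, q̄ = 0.00287 kg/kg → 0.00287 × 6000 / 9.8 = 1.76 mm
Layer 480–400 hPa: Δp = 80 hPa = 8000 Pa, q̄ = 0.00124 kg/kg → 0.00124 × 8000 / 9.8 = 1.01 mm
PW = 23.84 + 2.06 + 1.76 + 1.01 = 28.67 ≈ 28.7 mm.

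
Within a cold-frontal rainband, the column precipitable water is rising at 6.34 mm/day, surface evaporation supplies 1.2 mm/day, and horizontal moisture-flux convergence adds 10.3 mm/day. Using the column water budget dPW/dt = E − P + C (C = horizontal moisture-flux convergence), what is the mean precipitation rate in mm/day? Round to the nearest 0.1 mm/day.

dPW/dt = +6.34 mm/day.
P = E + C − dPW/dt = 1.2 + (10.3) − (+6.34) = 5.2 mm/day.

P ≈ 5.2 mm/day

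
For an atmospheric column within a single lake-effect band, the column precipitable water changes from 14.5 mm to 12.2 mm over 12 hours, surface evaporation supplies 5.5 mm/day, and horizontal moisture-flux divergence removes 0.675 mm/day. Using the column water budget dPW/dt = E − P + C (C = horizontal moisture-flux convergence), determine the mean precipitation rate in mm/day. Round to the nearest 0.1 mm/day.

dPW/dt = (12.2 − 14.5) mm / (12/24 day) = -4.600 mm/day.
P = E + C − dPW/dt = 5.5 + (-0.675) − (-4.600) = 9.4 mm/day.

P ≈ 9.4 mm/day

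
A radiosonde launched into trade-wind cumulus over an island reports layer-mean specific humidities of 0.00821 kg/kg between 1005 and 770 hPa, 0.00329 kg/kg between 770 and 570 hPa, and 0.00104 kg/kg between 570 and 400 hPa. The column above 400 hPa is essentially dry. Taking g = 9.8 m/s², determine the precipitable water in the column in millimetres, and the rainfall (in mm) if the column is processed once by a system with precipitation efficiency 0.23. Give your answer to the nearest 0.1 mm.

Precipitable water is the column-integrated vapour mass per unit area: PW = (1/g) Σ q̄ Δp, with q in kg/kg and Δp in Pa (1 kg/m² of water = 1 mm).
Layer 1005–770 hPa: Δp = 235 hPa = 23500 Pa, q̄ = 0.00821 kg/kg → 0.00821 × 23500 / 9.8 = 19.69 mm
Layer 770–570 hPa: Δp = 200 hPa = 20000 Pa, q̄ = 0.00329 kg/kg → 0.00329 × 20000 / 9.8 = 6.71 mm
Layer 570–400 hPa: Δp = 170 hPa = 17000 Pa, q̄ = 0.00104 kg/kg → 0.00104 × 17000 / 9.8 = 1.80 mm
PW = 19.69 + 6.71 + 1.80 = 28.20 ≈ 28.2 mm.
Rainfall = ε × PW = 0.23 × 28.2 = 6.5 mm.

PW ≈ 28.2 mm; rainfall ≈ 6.5 mm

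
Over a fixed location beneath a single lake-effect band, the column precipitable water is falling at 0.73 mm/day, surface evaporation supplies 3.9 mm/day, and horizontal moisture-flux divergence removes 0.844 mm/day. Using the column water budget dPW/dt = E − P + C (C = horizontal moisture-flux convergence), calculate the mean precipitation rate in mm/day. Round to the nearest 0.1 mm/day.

dPW/dt = -0.73 mm/day.
P = E + C − dPW/dt = 3.9 + (-0.844) − (-0.73) = 3.8 mm/day.

P ≈ 3.8 mm/day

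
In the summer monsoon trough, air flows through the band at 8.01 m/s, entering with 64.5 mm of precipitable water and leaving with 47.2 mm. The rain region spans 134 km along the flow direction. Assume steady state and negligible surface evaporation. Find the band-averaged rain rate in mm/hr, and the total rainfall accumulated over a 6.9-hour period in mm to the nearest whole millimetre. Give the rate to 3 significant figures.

Column moisture flux per unit crosswind length is F = V × PW.
Inflow: F_in = 8.01 × 64.5 = 516.645 mm·m/s
Outflow: F_out = 8.01 × 47.2 = 378.072 mm·m/s
Steady-state rate R = (F_in − F_out)/L = (516.645 − 378.072) / 134000 m = 1.034e-03 mm/s.
R = 1.034e-03 × 3600 = 3.72 mm/hr.
Over 6.9 h: total = 3.72 × 6.9 = 25.668 ≈ 26 mm.

R ≈ 3.72 mm/hr; total ≈ 26 mm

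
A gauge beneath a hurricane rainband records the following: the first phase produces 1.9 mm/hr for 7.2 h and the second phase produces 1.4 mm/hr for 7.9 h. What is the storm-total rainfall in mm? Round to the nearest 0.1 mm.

total ≈ 24.7 mm

Total = Σ Rᵢ Δtᵢ = 1.9 × 7.2 + 1.4 × 7.9
      = 13.68 + 11.06 = 24.7 mm.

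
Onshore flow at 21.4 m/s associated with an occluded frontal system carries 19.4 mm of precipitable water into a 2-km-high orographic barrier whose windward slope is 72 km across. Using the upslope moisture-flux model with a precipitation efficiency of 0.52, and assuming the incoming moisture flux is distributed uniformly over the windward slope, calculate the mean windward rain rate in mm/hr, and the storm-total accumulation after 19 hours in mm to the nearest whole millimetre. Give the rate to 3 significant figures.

R ≈ 10.8 mm/hr; total ≈ 205 mm

Incoming column moisture flux per unit ridge length: F = V × PW = 21.4 × 19.4 = 415.16 mm·m/s.
Spread over the 72 km slope with efficiency ε = 0.52: R = ε·F/W = 0.52 × 415.16 / 72000 m = 2.998e-03 mm/s.
R = 2.998e-03 × 3600 = 10.8 mm/hr.
Over 19 h: total = 10.8 × 19 = 205.2 ≈ 205 mm.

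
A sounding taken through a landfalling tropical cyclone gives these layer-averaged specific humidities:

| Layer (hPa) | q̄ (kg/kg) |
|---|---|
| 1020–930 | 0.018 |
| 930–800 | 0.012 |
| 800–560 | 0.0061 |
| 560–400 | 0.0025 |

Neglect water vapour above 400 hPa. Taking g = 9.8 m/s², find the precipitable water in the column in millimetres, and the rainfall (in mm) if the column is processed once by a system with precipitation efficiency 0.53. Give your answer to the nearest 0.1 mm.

PW ≈ 51.5 mm; rainfall ≈ 27.3 mm

Precipitable water is the column-integrated vapour mass per unit area: PW = (1/g) Σ q̄ Δp, with q in kg/kg and Δp in Pa (1 kg/m² of water = 1 mm).
Layer 1020–930 hPa: Δp = 90 hPa = 9000 Pa, q̄ = 0.018 kg/kg → 0.018 × 9000 / 9.8 = 16.53 mm
Layer 930–800 hPa: Δp = 130 hPa = 13000 Pa, q̄ = 0.012 kg/kg → 0.012 × 13000 / 9.8 = 15.92 mm
Layer 800–560 hPa: Δp = 240 hPa = 24000 Pa, q̄ = 0.0061 kg/kg → 0.0061 × 24000 / 9.8 = 14.94 mm
Layer 560–400 hPa: Δp = 160 hPa = 16000 Pa, q̄ = 0.0025 kg/kg → 0.0025 × 16000 / 9.8 = 4.08 mm
PW = 16.53 + 15.92 + 14.94 + 4.08 = 51.47 ≈ 51.5 mm.
Rainfall = ε × PW = 0.53 × 51.5 = 27.3 mm.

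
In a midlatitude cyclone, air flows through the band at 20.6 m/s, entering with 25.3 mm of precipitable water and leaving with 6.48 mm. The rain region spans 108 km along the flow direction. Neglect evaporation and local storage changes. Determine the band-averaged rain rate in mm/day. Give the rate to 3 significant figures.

R ≈ 310 mm/day

Column moisture flux per unit crosswind length is F = V × PW.
Inflow: F_in = 20.6 × 25.3 = 521.18 mm·m/s
Outflow: F_out = 20.6 × 6.48 = 133.488 mm·m/s
Steady-state rate R = (F_in − F_out)/L = (521.18 − 133.488) / 108000 m = 3.590e-03 mm/s.
R = 3.590e-03 × 3600 × 24 = 310 mm/day.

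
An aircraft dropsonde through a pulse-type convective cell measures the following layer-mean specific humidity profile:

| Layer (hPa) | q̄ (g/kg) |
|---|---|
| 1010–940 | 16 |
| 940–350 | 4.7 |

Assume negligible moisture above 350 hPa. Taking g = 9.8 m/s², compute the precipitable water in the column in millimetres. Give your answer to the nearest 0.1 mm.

Precipitable water is the column-integrated vapour mass per unit area: PW = (1/g) Σ q̄ Δp, with q in kg/kg and Δp in Pa (1 kg/m² of water = 1 mm).
Layer 1010–940 hPa: Δp = 70 hPa = 7000 Pa, q̄ = 0.016 kg/kg → 0.016 × 7000 / 9.8 = 11.43 mm
Layer 940–350 hPa: Δp = 590 hPa = 59000 Pa, q̄ = 0.0047 kg/kg → 0.0047 × 59000 / 9.8 = 28.30 mm
PW = 11.43 + 28.30 = 39.73 ≈ 39.7 mm.

PW ≈ 39.7 mm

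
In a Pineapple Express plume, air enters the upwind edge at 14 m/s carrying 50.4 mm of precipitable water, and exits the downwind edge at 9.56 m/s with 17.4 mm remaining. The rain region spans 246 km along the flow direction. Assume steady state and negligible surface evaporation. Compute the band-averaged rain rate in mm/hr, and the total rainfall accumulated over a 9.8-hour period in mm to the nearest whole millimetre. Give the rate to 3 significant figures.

Column moisture flux per unit crosswind length is F = V × PW.
Inflow: F_in = 14 × 50.4 = 705.6 mm·m/s
Outflow: F_out = 9.56 × 17.4 = 166.344 mm·m/s
Steady-state rate R = (F_in − F_out)/L = (705.6 − 166.344) / 246000 m = 2.192e-03 mm/s.
R = 2.192e-03 × 3600 = 7.89 mm/hr.
Over 9.8 h: total = 7.89 × 9.8 = 77.322 ≈ 77 mm.

R ≈ 7.89 mm/hr; total ≈ 77 mm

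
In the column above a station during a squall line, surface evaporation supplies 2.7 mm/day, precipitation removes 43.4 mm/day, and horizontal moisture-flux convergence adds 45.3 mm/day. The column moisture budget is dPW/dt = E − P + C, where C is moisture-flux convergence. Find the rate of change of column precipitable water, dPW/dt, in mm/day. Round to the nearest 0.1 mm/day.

dPW/dt ≈ 4.6 mm/day

dPW/dt = E − P + C = 2.7 − 43.4 + (45.3) = 4.6 mm/day.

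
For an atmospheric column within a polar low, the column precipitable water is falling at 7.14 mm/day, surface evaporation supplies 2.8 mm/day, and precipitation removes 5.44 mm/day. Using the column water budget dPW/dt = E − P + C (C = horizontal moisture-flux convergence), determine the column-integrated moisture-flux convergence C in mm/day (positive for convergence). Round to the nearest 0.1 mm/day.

C ≈ -4.5 mm/day

dPW/dt = -7.14 mm/day.
C = dPW/dt − E + P = (-7.14) − 2.8 + 5.44 = -4.5 mm/day.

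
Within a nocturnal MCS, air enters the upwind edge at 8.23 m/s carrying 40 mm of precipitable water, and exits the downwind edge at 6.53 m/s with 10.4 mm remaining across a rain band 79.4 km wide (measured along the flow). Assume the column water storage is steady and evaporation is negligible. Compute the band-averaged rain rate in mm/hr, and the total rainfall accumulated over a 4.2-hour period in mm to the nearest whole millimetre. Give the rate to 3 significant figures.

R ≈ 11.8 mm/hr; total ≈ 50 mm

Column moisture flux per unit crosswind length is F = V × PW.
Inflow: F_in = 8.23 × 40 = 329.2 mm·m/s
Outflow: F_out = 6.53 × 10.4 = 67.912 mm·m/s
Steady-state rate R = (F_in − F_out)/L = (329.2 − 67.912) / 79400 m = 3.291e-03 mm/s.
R = 3.291e-03 × 3600 = 11.8 mm/hr.
Over 4.2 h: total = 11.8 × 4.2 = 49.56 ≈ 50 mm.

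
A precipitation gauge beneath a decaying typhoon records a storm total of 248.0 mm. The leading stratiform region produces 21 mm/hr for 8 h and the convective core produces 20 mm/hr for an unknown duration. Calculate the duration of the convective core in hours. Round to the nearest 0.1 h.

Known phases: 21 × 8 = 168 mm.
Remaining depth = 248.0 − 168 = 80 mm.
Duration = 80 / 20 = 4.0 h.

duration ≈ 4.0 h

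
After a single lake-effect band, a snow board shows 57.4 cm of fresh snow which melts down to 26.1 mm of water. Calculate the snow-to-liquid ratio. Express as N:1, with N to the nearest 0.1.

ratio ≈ 22.0

Ratio = snow depth / SWE = 574 mm / 26.1 mm = 22.0, i.e. 22.0:1.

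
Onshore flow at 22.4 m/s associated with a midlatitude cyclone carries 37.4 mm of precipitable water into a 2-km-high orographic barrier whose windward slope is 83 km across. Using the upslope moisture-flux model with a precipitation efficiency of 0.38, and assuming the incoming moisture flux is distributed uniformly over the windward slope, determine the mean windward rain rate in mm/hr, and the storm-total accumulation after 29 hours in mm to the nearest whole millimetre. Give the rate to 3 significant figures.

Incoming column moisture flux per unit ridge length: F = V × PW = 22.4 × 37.4 = 837.76 mm·m/s.
Spread over the 83 km slope with efficiency ε = 0.38: R = ε·F/W = 0.38 × 837.76 / 83000 m = 3.836e-03 mm/s.
R = 3.836e-03 × 3600 = 13.8 mm/hr.
Over 29 h: total = 13.8 × 29 = 400.2 ≈ 400 mm.

R ≈ 13.8 mm/hr; total ≈ 400 mm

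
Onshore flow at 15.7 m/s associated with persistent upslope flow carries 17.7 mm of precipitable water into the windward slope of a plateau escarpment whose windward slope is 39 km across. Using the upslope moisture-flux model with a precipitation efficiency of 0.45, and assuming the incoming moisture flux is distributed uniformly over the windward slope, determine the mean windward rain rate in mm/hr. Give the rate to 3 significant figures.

R ≈ 11.5 mm/hr

Incoming column moisture flux per unit ridge length: F = V × PW = 15.7 × 17.7 = 277.89 mm·m/s.
Spread over the 39 km slope with efficiency ε = 0.45: R = ε·F/W = 0.45 × 277.89 / 39000 m = 3.206e-03 mm/s.
R = 3.206e-03 × 3600 = 11.5 mm/hr.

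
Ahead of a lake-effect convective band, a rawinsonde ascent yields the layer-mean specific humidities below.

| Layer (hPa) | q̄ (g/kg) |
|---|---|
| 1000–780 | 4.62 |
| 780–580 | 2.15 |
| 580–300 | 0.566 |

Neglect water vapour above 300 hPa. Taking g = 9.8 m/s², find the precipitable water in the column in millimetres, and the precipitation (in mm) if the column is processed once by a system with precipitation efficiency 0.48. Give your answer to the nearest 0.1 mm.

PW ≈ 16.4 mm; precipitation ≈ 7.9 mm

Precipitable water is the column-integrated vapour mass per unit area: PW = (1/g) Σ q̄ Δp, with q in kg/kg and Δp in Pa (1 kg/m² of water = 1 mm).
Layer 1000–780 hPa: Δp = 220 hPa = 22000 Pa, q̄ = 0.00462 kg/kg → 0.00462 × 22000 / 9.8 = 10.37 mm
Layer 780–580 hPa: Δp = 200 hPa = 20000 Pa, q̄ = 0.00215 kg/kg → 0.00215 × 20000 / 9.8 = 4.39 mm
Layer 580–300 hPa: Δp = 280 hPa = 28000 Pa, q̄ = 0.000566 kg/kg → 0.000566 × 28000 / 9.8 = 1.62 mm
PW = 10.37 + 4.39 + 1.62 = 16.38 ≈ 16.4 mm.
Precipitation = ε × PW = 0.48 × 16.4 = 7.9 mm.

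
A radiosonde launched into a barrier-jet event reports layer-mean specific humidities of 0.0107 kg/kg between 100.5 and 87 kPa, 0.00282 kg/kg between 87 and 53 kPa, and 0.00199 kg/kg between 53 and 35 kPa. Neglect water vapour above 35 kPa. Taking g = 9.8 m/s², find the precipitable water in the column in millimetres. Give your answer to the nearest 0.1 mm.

Precipitable water is the column-integrated vapour mass per unit area: PW = (1/g) Σ q̄ Δp, with q in kg/kg and Δp in Pa (1 kg/m² of water = 1 mm).
Layer 100.5–87 kPa: Δp = 135 hPa = 13500 Pa, q̄ = 0.0107 kg/kg → 0.0107 × 13500 / 9.8 = 14.74 mm
Layer 87–53 kPa: Δp = 340 hPa = 34000 Pa, q̄ = 0.00282 kg/kg → 0.00282 × 34000 / 9.8 = 9.78 mm
Layer 53–35 kPa: Δp = 180 hPa = 18000 Pa, q̄ = 0.00199 kg/kg → 0.00199 × 18000 / 9.8 = 3.66 mm
PW = 14.74 + 9.78 + 3.66 = 28.18 ≈ 28.2 mm.

PW ≈ 28.2 mm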